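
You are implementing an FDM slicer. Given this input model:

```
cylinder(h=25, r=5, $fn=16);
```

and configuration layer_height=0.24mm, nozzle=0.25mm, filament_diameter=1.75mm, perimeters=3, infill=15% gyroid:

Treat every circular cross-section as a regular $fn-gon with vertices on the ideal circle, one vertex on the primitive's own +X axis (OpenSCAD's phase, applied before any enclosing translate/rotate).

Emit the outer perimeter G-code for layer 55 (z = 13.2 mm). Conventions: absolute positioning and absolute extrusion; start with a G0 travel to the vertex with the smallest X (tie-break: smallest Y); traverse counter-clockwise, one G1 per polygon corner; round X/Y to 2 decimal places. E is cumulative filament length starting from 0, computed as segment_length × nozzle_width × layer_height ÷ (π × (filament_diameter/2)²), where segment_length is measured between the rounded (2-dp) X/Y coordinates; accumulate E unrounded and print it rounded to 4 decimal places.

At z = 13.2 mm: the r=5 cylinder contributes a regular 16-gon of circumradius 5. The outline is a single polygon with 16 vertices. Extrusion per mm of travel: 0.25 × 0.24 / (π × 0.875²) = 0.024945. Accumulating E over each segment gives final E = 0.7788.

G0 X-5.00 Y0.00 Z13.20
G1 X-4.62 Y-1.91 E0.0486
G1 X-3.54 Y-3.54 E0.0974
G1 X-1.91 Y-4.62 E0.1461
G1 X0.00 Y-5.00 E0.1947
G1 X1.91 Y-4.62 E0.2433
G1 X3.54 Y-3.54 E0.2921
G1 X4.62 Y-1.91 E0.3408
G1 X5.00 Y0.00 E0.3894
G1 X4.62 Y1.91 E0.4380
G1 X3.54 Y3.54 E0.4868
G1 X1.91 Y4.62 E0.5355
G1 X0.00 Y5.00 E0.5841
G1 X-1.91 Y4.62 E0.6327
G1 X-3.54 Y3.54 E0.6815
G1 X-4.62 Y1.91 E0.7303
G1 X-5.00 Y0.00 E0.7788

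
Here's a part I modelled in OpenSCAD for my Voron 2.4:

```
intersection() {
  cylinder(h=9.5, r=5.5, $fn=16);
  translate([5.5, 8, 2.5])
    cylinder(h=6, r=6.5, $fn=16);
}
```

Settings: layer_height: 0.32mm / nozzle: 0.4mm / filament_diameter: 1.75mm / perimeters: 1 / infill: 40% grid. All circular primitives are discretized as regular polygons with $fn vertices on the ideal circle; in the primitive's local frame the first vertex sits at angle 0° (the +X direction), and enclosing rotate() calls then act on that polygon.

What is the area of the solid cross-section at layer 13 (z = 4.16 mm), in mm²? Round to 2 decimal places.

9.82 mm²

At z = 4.16 mm: the cylinder: section is a regular 16-gon, circumradius r=5.5 (area = (16/2)·5.500²·sin(360°/16) = 92.61 mm²); the r=6.5 cylinder at (5.5, 8) gives a regular 16-gon of circumradius 6.5 (constant along its height) (area = (16/2)·6.500²·sin(360°/16) = 129.35 mm²); After intersecting: the r=6.5 cylinder at (5.5, 8) partially overlaps the r=5.5 cylinder; clipping to the common part keeps 9.82 mm² — area = 9.82 mm². Overall, the cross-section is a single solid region. Net area = 9.82 mm².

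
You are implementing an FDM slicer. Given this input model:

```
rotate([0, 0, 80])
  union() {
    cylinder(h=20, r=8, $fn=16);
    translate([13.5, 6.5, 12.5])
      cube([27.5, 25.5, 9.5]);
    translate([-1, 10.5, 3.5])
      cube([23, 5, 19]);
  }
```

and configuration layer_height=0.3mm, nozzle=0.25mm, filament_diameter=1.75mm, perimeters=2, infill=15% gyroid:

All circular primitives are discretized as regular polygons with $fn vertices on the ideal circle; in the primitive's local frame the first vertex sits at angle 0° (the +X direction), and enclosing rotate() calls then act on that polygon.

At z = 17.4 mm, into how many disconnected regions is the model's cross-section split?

At z = 17.4 mm: the r=8 cylinder gives a regular 16-gon of circumradius 8 (constant along its height); the 27.5×25.5 cube at (13.5, 6.5) contributes its full rectangle; the 23×5 cube at (-1, 10.5) contributes its full rectangle; Merging all regions: the regions partially overlap (shared area 42.50 mm²), so overlapping operands fuse into one piece — 2 connected regions; (whole slice rotated 80° about Z — lengths, areas and connectivity unchanged). The result has 2 disconnected regions.

2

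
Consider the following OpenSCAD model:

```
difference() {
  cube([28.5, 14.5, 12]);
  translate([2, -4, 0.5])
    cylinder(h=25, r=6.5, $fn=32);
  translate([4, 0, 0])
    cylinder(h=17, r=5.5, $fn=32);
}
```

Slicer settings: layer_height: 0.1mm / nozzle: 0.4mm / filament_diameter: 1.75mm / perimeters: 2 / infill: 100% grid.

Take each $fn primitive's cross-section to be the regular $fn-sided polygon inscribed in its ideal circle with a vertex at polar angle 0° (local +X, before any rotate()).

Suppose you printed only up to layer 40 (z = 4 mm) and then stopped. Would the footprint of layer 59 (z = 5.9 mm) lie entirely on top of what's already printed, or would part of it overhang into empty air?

entirely on top

Compare the two slices. At z = 4: the 28.5×14.5 cube contributes its full rectangle (area 413.25 mm²); the cylinder at (2, -4): section is a regular 32-gon, circumradius r=6.5 (area = (32/2)·6.500²·sin(360°/32) = 131.88 mm²); the cylinder at (4, 0): section is a regular 32-gon, circumradius r=5.5 (area = (32/2)·5.500²·sin(360°/32) = 94.42 mm²); After the difference (first − rest): starting from the 28.5×14.5 cube (413.25 mm²), the r=6.5 cylinder at (2, -4) partially overlaps it — only the 13.56 mm² overlap (of its 131.88 mm²) is removed, clipping the outline; the r=5.5 cylinder at (4, 0) partially overlaps it — only the 29.84 mm² overlap (of its 94.42 mm²) is removed, clipping the outline — area = 369.85 mm². At z = 5.9: the 28.5×14.5 cube contributes its full rectangle (area 413.25 mm²); the r=6.5 cylinder at (2, -4) gives a regular 32-gon of circumradius 6.5 (constant along its height) (area = (32/2)·6.500²·sin(360°/32) = 131.88 mm²); the r=5.5 cylinder at (4, 0) contributes a regular 32-gon of circumradius 5.5 (area = (32/2)·5.500²·sin(360°/32) = 94.42 mm²); Taking the first minus the rest: starting from the 28.5×14.5 cube (413.25 mm²), the r=6.5 cylinder at (2, -4) partially overlaps it — only the 13.56 mm² overlap (of its 131.88 mm²) is removed, clipping the outline; the r=5.5 cylinder at (4, 0) partially overlaps it — only the 29.84 mm² overlap (of its 94.42 mm²) is removed, clipping the outline — area = 369.85 mm². Checking containment: the cross-section at z = 5.9 is a subset of the cross-section at z = 4.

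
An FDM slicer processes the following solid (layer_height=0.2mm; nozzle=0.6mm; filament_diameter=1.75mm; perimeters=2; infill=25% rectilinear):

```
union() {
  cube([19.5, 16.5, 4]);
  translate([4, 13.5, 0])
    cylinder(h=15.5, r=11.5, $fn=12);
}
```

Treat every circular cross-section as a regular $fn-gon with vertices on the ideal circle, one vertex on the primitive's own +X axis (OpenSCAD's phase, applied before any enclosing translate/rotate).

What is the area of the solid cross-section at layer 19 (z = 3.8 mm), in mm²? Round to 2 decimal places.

At z = 3.8 mm: the cube is present — its section is the full 19.5×16.5 rectangle (area 321.75 mm²); the r=11.5 cylinder at (4, 13.5) contributes a regular 12-gon of circumradius 11.5 (area = (12/2)·11.500²·sin(360°/12) = 396.75 mm²); Merging all regions: the regions partially overlap — summed areas 718.50 mm² minus the doubly-counted overlap 188.34 mm² gives 530.16 mm² — area = 530.16 mm². Overall, the cross-section is a single solid region. Net area = 530.16 mm².

530.16 mm²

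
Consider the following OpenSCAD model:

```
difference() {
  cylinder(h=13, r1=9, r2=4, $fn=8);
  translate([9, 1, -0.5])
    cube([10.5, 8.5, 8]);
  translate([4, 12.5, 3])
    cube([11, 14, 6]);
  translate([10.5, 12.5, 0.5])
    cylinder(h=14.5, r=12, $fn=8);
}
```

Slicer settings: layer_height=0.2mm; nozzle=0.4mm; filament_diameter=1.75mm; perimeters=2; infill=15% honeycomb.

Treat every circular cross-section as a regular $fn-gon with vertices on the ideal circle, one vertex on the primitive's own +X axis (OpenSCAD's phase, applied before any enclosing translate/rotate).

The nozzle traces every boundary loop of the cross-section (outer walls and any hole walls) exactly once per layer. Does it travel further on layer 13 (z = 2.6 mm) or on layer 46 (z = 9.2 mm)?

Layer 13 (z = 2.6): the cone (r1=9→r2=4) has section circumradius 8.000 here — a regular 8-gon (perimeter = 2·8·8.000·sin(180°/8) = 48.98 mm); the 10.5×8.5 cube at (9, 1) contributes its full rectangle (perimeter 38.00 mm); the cube at (4, 12.5) is not intersected at this z (z outside [3, 9]); the r=12 cylinder at (10.5, 12.5) contributes a regular 8-gon of circumradius 12 (perimeter = 2·8·12.000·sin(180°/8) = 73.48 mm); Subtracting the remaining from the first: starting from the cone, the 10.5×8.5 cube at (9, 1) misses the remaining region (no effect); the r=12 cylinder at (10.5, 12.5) partially overlaps it — only the 16.44 mm² overlap (of its 407.29 mm²) is removed, clipping the outline — boundary = 48.98 mm. So its perimeter = 48.98 mm. Layer 46 (z = 9.2): the cone (r1=9→r2=4) has section circumradius 5.462 here — a regular 8-gon (perimeter = 2·8·5.462·sin(180°/8) = 33.44 mm); the cube at (9, 1) is not intersected at this z (z outside [-0.5, 7.5]); the cube at (4, 12.5) is absent (z outside [3, 9]); the r=12 cylinder at (10.5, 12.5) gives a regular 8-gon of circumradius 12 (constant along its height) (perimeter = 2·8·12.000·sin(180°/8) = 73.48 mm); Subtracting the remaining from the first: starting from the cone, the r=12 cylinder at (10.5, 12.5) partially overlaps it — only the 1.32 mm² overlap (of its 407.29 mm²) is removed, clipping the outline — boundary = 33.44 mm. So its perimeter = 33.44 mm. Layer 13 is larger (48.98 vs 33.44 mm).

layer 13 (z = 2.6 mm)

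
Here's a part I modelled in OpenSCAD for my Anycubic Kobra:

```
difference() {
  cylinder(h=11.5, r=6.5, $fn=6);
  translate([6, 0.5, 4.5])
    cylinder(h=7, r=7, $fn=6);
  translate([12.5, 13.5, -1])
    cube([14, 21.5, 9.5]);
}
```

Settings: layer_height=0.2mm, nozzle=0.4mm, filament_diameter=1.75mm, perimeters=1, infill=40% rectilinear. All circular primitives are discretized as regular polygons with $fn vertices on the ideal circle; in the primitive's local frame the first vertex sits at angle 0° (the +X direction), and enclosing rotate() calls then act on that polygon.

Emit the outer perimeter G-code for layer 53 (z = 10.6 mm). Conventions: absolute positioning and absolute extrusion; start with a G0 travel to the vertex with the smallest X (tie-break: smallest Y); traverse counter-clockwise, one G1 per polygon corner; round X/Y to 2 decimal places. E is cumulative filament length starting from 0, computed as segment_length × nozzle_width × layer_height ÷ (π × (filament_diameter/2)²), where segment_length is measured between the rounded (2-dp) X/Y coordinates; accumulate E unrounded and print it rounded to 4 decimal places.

G0 X-6.50 Y0.00 Z10.60
G1 X-3.25 Y-5.63 E0.2162
G1 X3.25 Y-5.63 E0.4324
G1 X3.29 Y-5.56 E0.4351
G1 X2.50 Y-5.56 E0.4614
G1 X-1.00 Y0.50 E0.6941
G1 X1.96 Y5.63 E0.8911
G1 X-3.25 Y5.63 E1.0644
G1 X-6.50 Y0.00 E1.2806

At z = 10.6 mm: the r=6.5 cylinder gives a regular 6-gon of circumradius 6.5 (constant along its height); the r=7 cylinder at (6, 0.5) gives a regular 6-gon of circumradius 7 (constant along its height); the cube at (12.5, 13.5) is absent (z outside [-1, 8.5]); Taking the first minus the rest: starting from the r=6.5 cylinder, the r=7 cylinder at (6, 0.5) partially overlaps it — only the 47.65 mm² overlap (of its 127.31 mm²) is removed, clipping the outline — 1 connected region. The outline is a single polygon with 8 vertices. Extrusion per mm of travel: 0.4 × 0.2 / (π × 0.875²) = 0.033260. Accumulating E over each segment gives final E = 1.2806.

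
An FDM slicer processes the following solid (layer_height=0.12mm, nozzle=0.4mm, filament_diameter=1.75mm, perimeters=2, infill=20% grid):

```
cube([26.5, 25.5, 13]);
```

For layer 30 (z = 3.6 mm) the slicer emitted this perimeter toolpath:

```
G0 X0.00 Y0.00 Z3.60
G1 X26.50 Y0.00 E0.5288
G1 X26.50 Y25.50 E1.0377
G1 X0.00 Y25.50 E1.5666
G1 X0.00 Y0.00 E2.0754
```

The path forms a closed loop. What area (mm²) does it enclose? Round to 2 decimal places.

Apply the shoelace formula to the sequence of (X, Y) vertices; enclosed area = 675.75 mm².

675.75 mm²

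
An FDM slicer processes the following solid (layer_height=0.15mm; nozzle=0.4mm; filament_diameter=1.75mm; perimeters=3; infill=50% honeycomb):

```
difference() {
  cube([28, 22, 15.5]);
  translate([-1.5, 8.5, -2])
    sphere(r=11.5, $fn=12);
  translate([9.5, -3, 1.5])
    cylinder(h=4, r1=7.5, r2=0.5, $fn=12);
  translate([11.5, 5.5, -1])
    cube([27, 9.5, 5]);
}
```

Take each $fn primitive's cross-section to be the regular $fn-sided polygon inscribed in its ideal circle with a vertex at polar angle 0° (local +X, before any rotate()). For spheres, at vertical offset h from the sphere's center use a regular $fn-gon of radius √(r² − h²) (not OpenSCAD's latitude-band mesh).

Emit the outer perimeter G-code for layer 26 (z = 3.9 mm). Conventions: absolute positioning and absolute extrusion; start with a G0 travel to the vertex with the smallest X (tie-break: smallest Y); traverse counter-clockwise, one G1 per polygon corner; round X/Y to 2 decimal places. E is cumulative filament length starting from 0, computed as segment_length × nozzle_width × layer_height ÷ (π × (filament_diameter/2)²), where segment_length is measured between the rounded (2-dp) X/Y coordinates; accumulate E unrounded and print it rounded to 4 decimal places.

G0 X0.00 Y17.97 Z3.90
G1 X3.44 Y17.05 E0.0888
G1 X7.05 Y13.44 E0.2162
G1 X8.37 Y8.50 E0.3437
G1 X7.05 Y3.56 E0.4713
G1 X3.48 Y0.00 E0.5970
G1 X8.38 Y0.00 E0.7193
G1 X9.50 Y0.30 E0.7482
G1 X10.62 Y0.00 E0.7771
G1 X28.00 Y0.00 E1.2107
G1 X28.00 Y5.50 E1.3479
G1 X11.50 Y5.50 E1.7595
G1 X11.50 Y15.00 E1.9964
G1 X28.00 Y15.00 E2.4080
G1 X28.00 Y22.00 E2.5827
G1 X0.00 Y22.00 E3.2811
G1 X0.00 Y17.97 E3.3816

At z = 3.9 mm: the 28×22 cube contributes its full rectangle; the sphere at (-1.5, 8.5): section is a regular 12-gon, circumradius = √(r²−h²) = √(11.5²−5.9²) = 9.871; the cone at (9.5, -3) contributes a regular 12-gon of circumradius 3.300 (interpolated between r1=7.5 and r2=0.5 at t=0.600); the cube at (11.5, 5.5) is present — its section is the full 27×9.5 rectangle; Subtracting the remaining from the first: starting from the 28×22 cube, the r=11.5 sphere at (-1.5, 8.5) partially overlaps it — only the 115.40 mm² overlap (of its 292.32 mm²) is removed, clipping the outline; the cone at (9.5, -3) partially overlaps it — only the 0.34 mm² overlap (of its 32.67 mm²) is removed, clipping the outline; the 27×9.5 cube at (11.5, 5.5) partially overlaps it — only the 156.75 mm² overlap (of its 256.50 mm²) is removed, clipping the outline — 1 connected region. The outline is a single polygon with 16 vertices. Extrusion per mm of travel: 0.4 × 0.15 / (π × 0.875²) = 0.024945. Accumulating E over each segment gives final E = 3.3816.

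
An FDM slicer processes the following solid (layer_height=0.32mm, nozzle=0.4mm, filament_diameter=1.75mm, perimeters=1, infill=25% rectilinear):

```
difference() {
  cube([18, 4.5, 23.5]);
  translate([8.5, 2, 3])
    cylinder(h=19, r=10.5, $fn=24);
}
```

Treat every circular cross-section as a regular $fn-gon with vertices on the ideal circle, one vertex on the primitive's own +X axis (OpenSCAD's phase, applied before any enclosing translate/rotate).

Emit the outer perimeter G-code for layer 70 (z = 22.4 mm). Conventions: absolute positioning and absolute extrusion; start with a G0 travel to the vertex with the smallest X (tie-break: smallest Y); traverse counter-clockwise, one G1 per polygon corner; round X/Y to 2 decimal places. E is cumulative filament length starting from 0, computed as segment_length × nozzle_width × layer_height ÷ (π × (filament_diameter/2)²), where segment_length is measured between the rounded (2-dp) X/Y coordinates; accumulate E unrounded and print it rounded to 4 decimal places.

At z = 22.4 mm: the cube (footprint 18×4.5) is included at this height; the cylinder at (8.5, 2) does not reach this height (z outside [3, 22]); Subtracting the remaining from the first: none of the subtracted shapes is present at this height, so the 18×4.5 cube is unchanged — 1 connected region. The outline is a single polygon with 4 vertices. Extrusion per mm of travel: 0.4 × 0.32 / (π × 0.875²) = 0.053216. Accumulating E over each segment gives final E = 2.3947.

G0 X0.00 Y0.00 Z22.40
G1 X18.00 Y0.00 E0.9579
G1 X18.00 Y4.50 E1.1974
G1 X0.00 Y4.50 E2.1553
G1 X0.00 Y0.00 E2.3947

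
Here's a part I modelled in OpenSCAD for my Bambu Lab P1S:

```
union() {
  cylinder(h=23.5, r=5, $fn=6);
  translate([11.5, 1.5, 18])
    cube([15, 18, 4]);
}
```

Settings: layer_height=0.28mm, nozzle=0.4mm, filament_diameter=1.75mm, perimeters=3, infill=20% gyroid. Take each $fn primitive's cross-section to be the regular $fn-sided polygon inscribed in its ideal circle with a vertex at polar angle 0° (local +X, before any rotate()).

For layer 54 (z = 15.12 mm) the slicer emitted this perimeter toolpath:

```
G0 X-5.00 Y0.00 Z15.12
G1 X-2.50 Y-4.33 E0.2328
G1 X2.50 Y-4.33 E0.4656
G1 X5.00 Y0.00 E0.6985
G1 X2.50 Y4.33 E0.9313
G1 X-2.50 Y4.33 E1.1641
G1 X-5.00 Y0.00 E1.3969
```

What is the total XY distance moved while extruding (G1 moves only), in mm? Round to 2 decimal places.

Sum the Euclidean lengths of each G1 segment: total = 30.00 mm.

30.00 mm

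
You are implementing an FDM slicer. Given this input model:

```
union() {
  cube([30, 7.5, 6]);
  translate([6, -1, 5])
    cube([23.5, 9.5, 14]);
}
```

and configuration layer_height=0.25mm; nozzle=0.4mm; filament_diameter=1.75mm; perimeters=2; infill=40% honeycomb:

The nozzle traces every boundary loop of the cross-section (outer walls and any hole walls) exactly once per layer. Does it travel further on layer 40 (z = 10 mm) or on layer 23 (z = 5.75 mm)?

Layer 40 (z = 10): the cube is not intersected at this z (z outside [0, 6]); the cube at (6, -1) (footprint 23.5×9.5) is included at this height (perimeter 66.00 mm); Taking the union: only the 23.5×9.5 cube at (6, -1) is present, so the union is just that shape — boundary = 66.00 mm. So its perimeter = 66.00 mm. Layer 23 (z = 5.75): the cube is present — its section is the full 30×7.5 rectangle (perimeter 75.00 mm); the cube at (6, -1) is present — its section is the full 23.5×9.5 rectangle (perimeter 66.00 mm); Combining (union): the regions partially overlap (shared area 176.25 mm²), so the edge portions inside another operand are dropped and the merged outline is re-measured after clipping — boundary = 79.00 mm. So its perimeter = 79.00 mm. Layer 23 is larger (79.00 vs 66.00 mm).

layer 23 (z = 5.75 mm)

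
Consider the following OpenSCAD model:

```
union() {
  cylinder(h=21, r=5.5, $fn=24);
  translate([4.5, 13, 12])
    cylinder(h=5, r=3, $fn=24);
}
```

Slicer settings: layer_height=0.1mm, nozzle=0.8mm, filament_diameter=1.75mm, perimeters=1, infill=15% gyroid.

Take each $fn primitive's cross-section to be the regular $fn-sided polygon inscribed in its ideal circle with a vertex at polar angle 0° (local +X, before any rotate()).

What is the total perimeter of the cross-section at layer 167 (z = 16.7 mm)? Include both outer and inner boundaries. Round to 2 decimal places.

53.25 mm

At z = 16.7 mm: the r=5.5 cylinder gives a regular 24-gon of circumradius 5.5 (constant along its height) (perimeter = 2·24·5.500·sin(180°/24) = 34.46 mm); the r=3 cylinder at (4.5, 13) contributes a regular 24-gon of circumradius 3 (perimeter = 2·24·3.000·sin(180°/24) = 18.80 mm); Taking the union: the 2 present regions are separate (no shared area or edge), so areas and boundary lengths simply add and each stays a separate island — boundary = 53.25 mm. Overall, the cross-section has 2 separate islands. Total boundary length (outer) = 53.25 mm.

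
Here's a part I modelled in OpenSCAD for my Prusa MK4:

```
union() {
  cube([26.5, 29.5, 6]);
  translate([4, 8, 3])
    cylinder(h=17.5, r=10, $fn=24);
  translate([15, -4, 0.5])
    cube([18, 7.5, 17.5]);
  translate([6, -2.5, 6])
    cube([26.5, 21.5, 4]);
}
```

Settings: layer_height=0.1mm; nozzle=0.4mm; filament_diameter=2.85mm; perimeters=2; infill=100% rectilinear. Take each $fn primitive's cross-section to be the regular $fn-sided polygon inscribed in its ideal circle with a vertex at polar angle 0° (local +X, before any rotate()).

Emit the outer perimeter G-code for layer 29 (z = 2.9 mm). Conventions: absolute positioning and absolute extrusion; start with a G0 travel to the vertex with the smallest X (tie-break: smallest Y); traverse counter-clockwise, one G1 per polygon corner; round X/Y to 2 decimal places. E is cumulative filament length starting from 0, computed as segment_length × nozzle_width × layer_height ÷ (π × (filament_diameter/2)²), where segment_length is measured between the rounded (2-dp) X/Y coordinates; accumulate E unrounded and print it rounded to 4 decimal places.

At z = 2.9 mm: the cube (footprint 26.5×29.5) is included at this height; the cylinder at (4, 8) is absent (z outside [3, 20.5]); the cube at (15, -4) (footprint 18×7.5) is included at this height; the cube at (6, -2.5) does not reach this height (z outside [6, 10]); Taking the union: the regions partially overlap (shared area 40.25 mm²), so overlapping operands fuse into one piece — 1 connected region. The outline is a single polygon with 8 vertices. Extrusion per mm of travel: 0.4 × 0.1 / (π × 1.425²) = 0.006270. Accumulating E over each segment gives final E = 0.8339.

G0 X0.00 Y0.00 Z2.90
G1 X15.00 Y0.00 E0.0941
G1 X15.00 Y-4.00 E0.1191
G1 X33.00 Y-4.00 E0.2320
G1 X33.00 Y3.50 E0.2790
G1 X26.50 Y3.50 E0.3198
G1 X26.50 Y29.50 E0.4828
G1 X0.00 Y29.50 E0.6490
G1 X0.00 Y0.00 E0.8339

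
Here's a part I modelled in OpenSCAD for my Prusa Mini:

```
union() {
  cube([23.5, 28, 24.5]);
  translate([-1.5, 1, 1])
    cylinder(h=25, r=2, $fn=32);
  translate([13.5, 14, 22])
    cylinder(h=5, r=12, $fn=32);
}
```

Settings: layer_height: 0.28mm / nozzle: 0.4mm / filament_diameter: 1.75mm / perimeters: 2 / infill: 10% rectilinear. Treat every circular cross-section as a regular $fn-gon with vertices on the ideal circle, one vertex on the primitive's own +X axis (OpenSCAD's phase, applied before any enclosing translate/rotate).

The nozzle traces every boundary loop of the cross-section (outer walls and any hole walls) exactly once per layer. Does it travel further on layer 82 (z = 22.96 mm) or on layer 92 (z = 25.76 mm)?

layer 82 (z = 22.96 mm)

Layer 82 (z = 22.96): the 23.5×28 cube contributes its full rectangle (perimeter 103.00 mm); the r=2 cylinder at (-1.5, 1) gives a regular 32-gon of circumradius 2 (constant along its height) (perimeter = 2·32·2.000·sin(180°/32) = 12.55 mm); the r=12 cylinder at (13.5, 14) gives a regular 32-gon of circumradius 12 (constant along its height) (perimeter = 2·32·12.000·sin(180°/32) = 75.28 mm); Combining (union): the regions partially overlap (shared area 432.88 mm²), so the edge portions inside another operand are dropped and the merged outline is re-measured after clipping — boundary = 111.30 mm. So its perimeter = 111.30 mm. Layer 92 (z = 25.76): the cube is not intersected at this z (z outside [0, 24.5]); the cylinder at (-1.5, 1): section is a regular 32-gon, circumradius r=2 (perimeter = 2·32·2.000·sin(180°/32) = 12.55 mm); the r=12 cylinder at (13.5, 14) contributes a regular 32-gon of circumradius 12 (perimeter = 2·32·12.000·sin(180°/32) = 75.28 mm); Combining (union): the 2 present regions are separate (no shared area or edge), so areas and boundary lengths simply add and each stays a separate island — boundary = 87.82 mm. So its perimeter = 87.82 mm. Layer 82 is larger (111.30 vs 87.82 mm).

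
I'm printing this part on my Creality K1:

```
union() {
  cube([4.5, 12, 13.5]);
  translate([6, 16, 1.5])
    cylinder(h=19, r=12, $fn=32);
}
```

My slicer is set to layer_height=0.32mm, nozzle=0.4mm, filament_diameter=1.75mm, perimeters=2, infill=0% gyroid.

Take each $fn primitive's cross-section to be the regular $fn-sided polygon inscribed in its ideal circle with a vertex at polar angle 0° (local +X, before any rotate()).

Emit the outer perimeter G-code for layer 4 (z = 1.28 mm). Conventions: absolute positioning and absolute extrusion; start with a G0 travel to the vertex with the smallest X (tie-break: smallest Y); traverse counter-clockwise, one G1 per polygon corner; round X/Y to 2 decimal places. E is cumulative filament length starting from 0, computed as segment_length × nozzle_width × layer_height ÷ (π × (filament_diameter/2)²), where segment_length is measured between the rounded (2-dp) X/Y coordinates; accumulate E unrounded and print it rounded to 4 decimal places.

G0 X0.00 Y0.00 Z1.28
G1 X4.50 Y0.00 E0.2395
G1 X4.50 Y12.00 E0.8781
G1 X0.00 Y12.00 E1.1175
G1 X0.00 Y0.00 E1.7561

At z = 1.28 mm: the cube (footprint 4.5×12) is included at this height; the cylinder at (6, 16) is absent (z outside [1.5, 20.5]); Merging all regions: only the 4.5×12 cube is present, so the union is just that shape — 1 connected region. The outline is a single polygon with 4 vertices. Extrusion per mm of travel: 0.4 × 0.32 / (π × 0.875²) = 0.053216. Accumulating E over each segment gives final E = 1.7561.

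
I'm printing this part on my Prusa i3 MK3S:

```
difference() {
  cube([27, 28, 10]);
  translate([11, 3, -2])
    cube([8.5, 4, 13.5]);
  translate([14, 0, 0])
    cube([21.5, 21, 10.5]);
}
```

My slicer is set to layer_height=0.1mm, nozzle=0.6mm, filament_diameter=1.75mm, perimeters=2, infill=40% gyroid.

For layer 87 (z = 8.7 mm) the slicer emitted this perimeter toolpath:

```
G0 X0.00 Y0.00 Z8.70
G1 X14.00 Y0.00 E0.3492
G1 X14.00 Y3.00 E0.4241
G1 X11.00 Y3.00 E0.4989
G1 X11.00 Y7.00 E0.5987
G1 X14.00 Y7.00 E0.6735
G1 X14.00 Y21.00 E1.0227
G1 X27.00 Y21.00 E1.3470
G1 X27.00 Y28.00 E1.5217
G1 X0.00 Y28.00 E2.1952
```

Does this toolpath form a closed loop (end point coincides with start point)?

Start point (G0): (0.00, 0.00). End point (last G1): the path does not return to the start — open.

no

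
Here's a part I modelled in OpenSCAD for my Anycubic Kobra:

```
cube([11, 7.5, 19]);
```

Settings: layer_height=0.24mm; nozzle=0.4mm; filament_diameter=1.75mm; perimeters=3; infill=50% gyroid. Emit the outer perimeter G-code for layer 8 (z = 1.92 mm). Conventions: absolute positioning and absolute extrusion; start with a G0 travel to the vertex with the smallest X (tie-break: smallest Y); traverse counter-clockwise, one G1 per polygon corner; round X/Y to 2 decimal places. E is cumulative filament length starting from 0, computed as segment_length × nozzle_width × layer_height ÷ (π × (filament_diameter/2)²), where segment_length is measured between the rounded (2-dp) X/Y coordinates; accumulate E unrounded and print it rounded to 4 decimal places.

At z = 1.92 mm: the cube (footprint 11×7.5) is included at this height. The outline is a single polygon with 4 vertices. Extrusion per mm of travel: 0.4 × 0.24 / (π × 0.875²) = 0.039912. Accumulating E over each segment gives final E = 1.4767.

G0 X0.00 Y0.00 Z1.92
G1 X11.00 Y0.00 E0.4390
G1 X11.00 Y7.50 E0.7384
G1 X0.00 Y7.50 E1.1774
G1 X0.00 Y0.00 E1.4767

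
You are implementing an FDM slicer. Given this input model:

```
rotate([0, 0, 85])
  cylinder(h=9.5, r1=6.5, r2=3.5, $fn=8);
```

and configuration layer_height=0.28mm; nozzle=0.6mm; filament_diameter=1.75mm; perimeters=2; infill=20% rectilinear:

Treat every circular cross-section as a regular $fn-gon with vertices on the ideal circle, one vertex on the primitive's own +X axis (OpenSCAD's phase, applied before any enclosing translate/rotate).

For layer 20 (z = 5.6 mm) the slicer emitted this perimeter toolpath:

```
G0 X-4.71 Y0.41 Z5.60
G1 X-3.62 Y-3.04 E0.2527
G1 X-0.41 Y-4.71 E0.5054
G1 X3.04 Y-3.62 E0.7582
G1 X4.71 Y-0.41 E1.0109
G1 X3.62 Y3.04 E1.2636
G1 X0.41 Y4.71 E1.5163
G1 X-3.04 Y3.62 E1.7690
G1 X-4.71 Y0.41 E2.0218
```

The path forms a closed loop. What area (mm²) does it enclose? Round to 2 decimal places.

Apply the shoelace formula to the sequence of (X, Y) vertices; enclosed area = 63.21 mm².

63.21 mm²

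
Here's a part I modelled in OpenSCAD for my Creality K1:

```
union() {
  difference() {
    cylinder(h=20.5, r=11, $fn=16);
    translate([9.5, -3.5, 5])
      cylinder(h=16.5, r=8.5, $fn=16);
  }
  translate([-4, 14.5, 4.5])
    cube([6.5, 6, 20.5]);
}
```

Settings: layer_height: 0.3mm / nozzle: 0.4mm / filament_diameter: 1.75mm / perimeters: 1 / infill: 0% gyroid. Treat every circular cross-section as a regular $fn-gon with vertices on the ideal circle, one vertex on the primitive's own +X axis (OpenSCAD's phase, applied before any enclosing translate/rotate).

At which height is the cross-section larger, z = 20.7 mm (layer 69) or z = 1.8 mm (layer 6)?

Layer 69 (z = 20.7): the cylinder does not reach this height (z outside [0, 20.5]); the cylinder at (9.5, -3.5): section is a regular 16-gon, circumradius r=8.5 (area = (16/2)·8.500²·sin(360°/16) = 221.19 mm²); After the difference (first − rest): the first operand is absent here, so nothing remains; the 6.5×6 cube at (-4, 14.5) contributes its full rectangle (area 39.00 mm²); Taking the union: only the 6.5×6 cube at (-4, 14.5) is present, so the union is just that shape — area = 39.00 mm². So its area = 39.00 mm². Layer 6 (z = 1.8): the r=11 cylinder contributes a regular 16-gon of circumradius 11 (area = (16/2)·11.000²·sin(360°/16) = 370.44 mm²); the cylinder at (9.5, -3.5) does not reach this height (z outside [5, 21.5]); Taking the first minus the rest: none of the subtracted shapes is present at this height, so the r=11 cylinder is unchanged — area = 370.44 mm²; the cube at (-4, 14.5) does not reach this height (z outside [4.5, 25]); Merging all regions: only the result so far is present, so the union is just that shape — area = 370.44 mm². So its area = 370.44 mm². Layer 6 is larger (370.44 vs 39.00 mm²).

layer 6 (z = 1.8 mm)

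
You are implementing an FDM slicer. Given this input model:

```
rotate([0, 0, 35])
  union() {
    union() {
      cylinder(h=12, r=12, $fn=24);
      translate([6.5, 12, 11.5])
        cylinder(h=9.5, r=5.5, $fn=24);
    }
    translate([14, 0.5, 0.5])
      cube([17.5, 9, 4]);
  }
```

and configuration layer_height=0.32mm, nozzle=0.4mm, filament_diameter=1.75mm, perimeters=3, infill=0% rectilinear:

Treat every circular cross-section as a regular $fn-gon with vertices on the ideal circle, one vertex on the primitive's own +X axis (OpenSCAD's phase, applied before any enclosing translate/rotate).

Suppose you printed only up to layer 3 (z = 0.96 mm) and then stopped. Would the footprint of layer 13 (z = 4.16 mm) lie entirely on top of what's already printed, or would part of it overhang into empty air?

Compare the two slices. At z = 0.96: the cylinder: section is a regular 24-gon, circumradius r=12 (area = (24/2)·12.000²·sin(360°/24) = 447.24 mm²); the cylinder at (6.5, 12) does not reach this height (z outside [11.5, 21]); Merging all regions: only the r=12 cylinder is present, so the union is just that shape — area = 447.24 mm²; the cube at (14, 0.5) is present — its section is the full 17.5×9 rectangle (area 157.50 mm²); Taking the union: the 2 present regions are separate (no shared area or edge), so areas and boundary lengths simply add and each stays a separate island — area = 604.74 mm²; (whole slice rotated 35° about Z — lengths, areas and connectivity unchanged). At z = 4.16: the r=12 cylinder gives a regular 24-gon of circumradius 12 (constant along its height) (area = (24/2)·12.000²·sin(360°/24) = 447.24 mm²); the cylinder at (6.5, 12) does not reach this height (z outside [11.5, 21]); Merging all regions: only the r=12 cylinder is present, so the union is just that shape — area = 447.24 mm²; the cube at (14, 0.5) (footprint 17.5×9) is included at this height (area 157.50 mm²); Merging all regions: the 2 present regions are separate (no shared area or edge), so areas and boundary lengths simply add and each stays a separate island — area = 604.74 mm²; (whole slice rotated 35° about Z — lengths, areas and connectivity unchanged). Checking containment: the cross-section at z = 4.16 is a subset of the cross-section at z = 0.96.

entirely on top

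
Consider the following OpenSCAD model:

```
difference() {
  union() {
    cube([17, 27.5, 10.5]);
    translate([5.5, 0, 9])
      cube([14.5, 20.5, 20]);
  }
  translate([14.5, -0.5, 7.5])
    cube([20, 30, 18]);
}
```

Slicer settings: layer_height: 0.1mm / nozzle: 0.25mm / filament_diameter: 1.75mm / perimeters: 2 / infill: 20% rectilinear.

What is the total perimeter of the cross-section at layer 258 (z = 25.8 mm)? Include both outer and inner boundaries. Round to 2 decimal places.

At z = 25.8 mm: the cube is absent (z outside [0, 10.5]); the cube at (5.5, 0) (footprint 14.5×20.5) is included at this height (perimeter 70.00 mm); Combining (union): only the 14.5×20.5 cube at (5.5, 0) is present, so the union is just that shape — boundary = 70.00 mm; the cube at (14.5, -0.5) does not reach this height (z outside [7.5, 25.5]); After the difference (first − rest): none of the subtracted shapes is present at this height, so the result so far is unchanged — boundary = 70.00 mm. Overall, the cross-section is a single solid region. Total boundary length (outer) = 70.00 mm.

70.00 mm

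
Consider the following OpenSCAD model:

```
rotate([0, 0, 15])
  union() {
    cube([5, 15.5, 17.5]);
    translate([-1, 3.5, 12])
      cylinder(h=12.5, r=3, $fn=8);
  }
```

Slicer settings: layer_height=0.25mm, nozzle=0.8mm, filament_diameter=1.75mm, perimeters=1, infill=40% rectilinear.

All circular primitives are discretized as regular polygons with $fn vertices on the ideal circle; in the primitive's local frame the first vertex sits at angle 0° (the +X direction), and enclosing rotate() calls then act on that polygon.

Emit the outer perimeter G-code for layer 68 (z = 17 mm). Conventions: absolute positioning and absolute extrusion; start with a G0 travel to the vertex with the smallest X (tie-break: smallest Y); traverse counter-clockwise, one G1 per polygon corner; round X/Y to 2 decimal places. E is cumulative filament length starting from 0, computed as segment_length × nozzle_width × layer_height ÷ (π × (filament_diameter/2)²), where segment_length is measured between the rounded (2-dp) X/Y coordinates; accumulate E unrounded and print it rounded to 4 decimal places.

At z = 17 mm: the cube (footprint 5×15.5) is included at this height; the cylinder at (-1, 3.5): section is a regular 8-gon, circumradius r=3; Combining (union): the regions partially overlap (shared area 7.14 mm²), so overlapping operands fuse into one piece — 1 connected region; (rotated 15° about Z; rotation is an isometry so areas/perimeters/island counts are preserved). The outline is a single polygon with 11 vertices. Extrusion per mm of travel: 0.8 × 0.25 / (π × 0.875²) = 0.083150. Accumulating E over each segment gives final E = 3.9224.

G0 X-4.77 Y2.35 Z17.00
G1 X-3.37 Y0.52 E0.1916
G1 X-1.10 Y0.22 E0.3820
G1 X-0.24 Y0.88 E0.4721
G1 X0.00 Y0.00 E0.5480
G1 X4.83 Y1.29 E0.9637
G1 X0.82 Y16.27 E2.2531
G1 X-4.01 Y14.97 E2.6690
G1 X-1.58 Y5.88 E3.4514
G1 X-2.65 Y6.02 E3.5411
G1 X-4.47 Y4.62 E3.7321
G1 X-4.77 Y2.35 E3.9224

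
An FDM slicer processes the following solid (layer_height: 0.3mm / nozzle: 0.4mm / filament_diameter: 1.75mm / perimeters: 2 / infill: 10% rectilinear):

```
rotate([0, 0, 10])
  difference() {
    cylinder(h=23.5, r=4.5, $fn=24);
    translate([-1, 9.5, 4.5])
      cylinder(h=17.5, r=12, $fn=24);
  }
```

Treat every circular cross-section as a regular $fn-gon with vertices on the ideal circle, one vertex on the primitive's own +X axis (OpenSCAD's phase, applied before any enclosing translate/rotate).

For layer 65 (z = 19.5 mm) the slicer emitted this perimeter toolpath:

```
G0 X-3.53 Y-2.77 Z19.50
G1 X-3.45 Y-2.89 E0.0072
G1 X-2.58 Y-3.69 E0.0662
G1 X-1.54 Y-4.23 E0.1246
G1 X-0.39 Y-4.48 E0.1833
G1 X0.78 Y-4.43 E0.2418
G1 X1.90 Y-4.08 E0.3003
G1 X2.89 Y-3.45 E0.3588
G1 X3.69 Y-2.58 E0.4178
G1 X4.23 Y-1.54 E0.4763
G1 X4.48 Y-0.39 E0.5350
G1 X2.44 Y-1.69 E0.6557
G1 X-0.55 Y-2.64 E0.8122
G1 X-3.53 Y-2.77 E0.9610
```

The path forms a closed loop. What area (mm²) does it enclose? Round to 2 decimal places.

Apply the shoelace formula to the sequence of (X, Y) vertices; enclosed area = 13.03 mm².

13.03 mm²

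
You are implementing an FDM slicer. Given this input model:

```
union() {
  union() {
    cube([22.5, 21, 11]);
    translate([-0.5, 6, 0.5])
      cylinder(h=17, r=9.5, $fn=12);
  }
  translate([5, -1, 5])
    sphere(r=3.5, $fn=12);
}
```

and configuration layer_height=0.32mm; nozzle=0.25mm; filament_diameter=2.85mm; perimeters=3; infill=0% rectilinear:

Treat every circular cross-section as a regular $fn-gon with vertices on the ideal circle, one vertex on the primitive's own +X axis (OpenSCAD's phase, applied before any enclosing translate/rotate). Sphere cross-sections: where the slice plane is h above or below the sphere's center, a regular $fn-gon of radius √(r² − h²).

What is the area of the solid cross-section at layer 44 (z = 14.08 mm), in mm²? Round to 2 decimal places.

270.75 mm²

At z = 14.08 mm: the cube is absent (z outside [0, 11]); the cylinder at (-0.5, 6): section is a regular 12-gon, circumradius r=9.5 (area = (12/2)·9.500²·sin(360°/12) = 270.75 mm²); Combining (union): only the r=9.5 cylinder at (-0.5, 6) is present, so the union is just that shape — area = 270.75 mm²; the sphere at (5, -1) is absent (|z−center|=9.080 > r=3.5); Taking the union: only the result so far is present, so the union is just that shape — area = 270.75 mm². Overall, the cross-section is a single solid region. Net area = 270.75 mm².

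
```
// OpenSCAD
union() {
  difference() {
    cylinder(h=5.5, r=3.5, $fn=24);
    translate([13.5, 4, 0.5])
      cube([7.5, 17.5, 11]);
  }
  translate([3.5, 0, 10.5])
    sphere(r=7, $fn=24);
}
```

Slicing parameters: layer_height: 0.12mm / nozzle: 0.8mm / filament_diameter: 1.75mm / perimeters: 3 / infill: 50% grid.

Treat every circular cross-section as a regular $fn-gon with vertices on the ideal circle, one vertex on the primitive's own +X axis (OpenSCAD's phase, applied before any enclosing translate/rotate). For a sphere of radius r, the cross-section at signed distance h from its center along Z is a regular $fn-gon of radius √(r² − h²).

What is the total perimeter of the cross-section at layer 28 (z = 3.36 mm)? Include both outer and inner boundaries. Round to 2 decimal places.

At z = 3.36 mm: the r=3.5 cylinder contributes a regular 24-gon of circumradius 3.5 (perimeter = 2·24·3.500·sin(180°/24) = 21.93 mm); the cube at (13.5, 4) (footprint 7.5×17.5) is included at this height (perimeter 50.00 mm); Subtracting the remaining from the first: starting from the r=3.5 cylinder, the 7.5×17.5 cube at (13.5, 4) misses the remaining region (no effect) — boundary = 21.93 mm; the sphere at (3.5, 0) is absent (|z−center|=7.140 > r=7); Merging all regions: only that combined region is present, so the union is just that shape — boundary = 21.93 mm. Overall, the cross-section is a single solid region. Total boundary length (outer) = 21.93 mm.

21.93 mm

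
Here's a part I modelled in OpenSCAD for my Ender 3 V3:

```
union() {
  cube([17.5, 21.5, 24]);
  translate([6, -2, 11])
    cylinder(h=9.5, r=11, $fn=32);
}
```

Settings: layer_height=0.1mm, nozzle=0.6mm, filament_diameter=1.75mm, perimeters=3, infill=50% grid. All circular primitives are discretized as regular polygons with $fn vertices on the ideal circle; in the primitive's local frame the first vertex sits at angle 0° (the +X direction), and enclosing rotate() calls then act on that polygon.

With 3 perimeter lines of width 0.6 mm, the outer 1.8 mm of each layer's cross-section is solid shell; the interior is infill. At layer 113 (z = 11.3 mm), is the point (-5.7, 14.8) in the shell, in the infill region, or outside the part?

At z = 11.3 mm: the 17.5×21.5 cube contributes its full rectangle; the r=11 cylinder at (6, -2) gives a regular 32-gon of circumradius 11 (constant along its height); Combining (union): the regions partially overlap (shared area 122.96 mm²), so overlapping operands fuse into one piece — 1 connected region. Overall, the cross-section is a single solid region. The nearest boundary edge runs (0.00, 7.21)→(0.00, 21.50); distance from the point to it = 5.70 mm. The point is not inside any of the regions above, so it lies outside the cross-section (5.70 mm from the nearest boundary).

outside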